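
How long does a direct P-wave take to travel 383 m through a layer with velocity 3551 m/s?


t = x / V
= 383 / 3551
= 0.1079 s

0.1079


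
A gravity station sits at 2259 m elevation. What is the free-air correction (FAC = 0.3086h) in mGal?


FAC = 0.3086 * h
= 0.3086 * 2259
= 697.1274 mGal

697.1274


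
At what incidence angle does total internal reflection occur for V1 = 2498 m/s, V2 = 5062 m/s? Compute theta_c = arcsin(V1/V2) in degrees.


V1/V2 = 2498/5062 = 0.493481
theta_c = arcsin(0.493481) = 29.5696 degrees

29.5696


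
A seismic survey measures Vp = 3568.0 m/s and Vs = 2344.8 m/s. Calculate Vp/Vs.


Vp/Vs = 3568.0 / 2344.8
= 1.5217

1.5217


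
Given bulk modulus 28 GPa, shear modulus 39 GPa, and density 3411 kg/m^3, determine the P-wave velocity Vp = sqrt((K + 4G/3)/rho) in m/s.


First compute the effective modulus:
K + 4G/3 = 28e9 + 4*39e9/3 = 80000000000.0 Pa
Then divide by density:
80000000000.0 / 3411 = 23453532.6884 Pa/(kg/m^3)
Take the square root:
Vp = sqrt(23453532.6884) = 4842.88 m/s

4842.88


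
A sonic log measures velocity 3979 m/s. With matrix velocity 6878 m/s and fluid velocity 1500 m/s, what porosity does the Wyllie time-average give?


1/V - 1/Vm = 1/3979 - 1/6878 = 0.00010593
1/Vf - 1/Vm = 1/1500 - 1/6878 = 0.00052128
phi = 0.00010593 / 0.00052128 = 0.2032

0.2032


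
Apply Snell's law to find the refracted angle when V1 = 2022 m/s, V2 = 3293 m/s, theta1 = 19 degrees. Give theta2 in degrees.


sin(theta1) = sin(19 deg) = 0.325568
sin(theta2) = V2/V1 * sin(theta1) = 3293/2022 * 0.325568 = 0.530216
theta2 = arcsin(0.530216) = 32.02 degrees

32.02


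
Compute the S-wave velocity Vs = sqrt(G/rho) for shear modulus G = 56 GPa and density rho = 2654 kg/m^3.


Convert G to Pa: G = 56e9 Pa
Compute G/rho = 56e9 / 2654 = 21100226.0739
Vs = sqrt(21100226.0739) = 4593.5 m/s

4593.5


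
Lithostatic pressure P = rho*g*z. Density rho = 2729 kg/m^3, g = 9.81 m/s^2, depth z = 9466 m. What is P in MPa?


P = rho * g * z / 1e6
= 2729 * 9.81 * 9466 / 1e6
= 253418924.34 / 1e6
= 253.4189 MPa

253.4189


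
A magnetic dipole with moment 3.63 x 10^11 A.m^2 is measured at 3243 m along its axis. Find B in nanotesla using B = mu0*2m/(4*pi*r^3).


m = 3.63 x 10^11 = 363000000000 A.m^2
2m = 726000000000 A.m^2
r^3 = 3243^3 = 34106789907
B = (4pi*10^-7) * 726000000000 / (4*pi * 34106789907) * 1e9
= 912318.506602 / 428598562437.45 * 1e9
= 2128.6084 nT

2128.6084


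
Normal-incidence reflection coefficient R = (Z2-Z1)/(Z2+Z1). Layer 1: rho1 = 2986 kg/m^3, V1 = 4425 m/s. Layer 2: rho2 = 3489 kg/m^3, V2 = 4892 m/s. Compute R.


Z1 = 2986 * 4425 = 13213050
Z2 = 3489 * 4892 = 17068188
R = (17068188 - 13213050) / (17068188 + 13213050) = 3855138 / 30281238 = 0.1273

0.1273


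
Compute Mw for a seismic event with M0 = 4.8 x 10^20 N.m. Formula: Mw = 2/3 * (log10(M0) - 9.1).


log10(M0) = log10(4.8 x 10^20) = 20.6812
Mw = 2/3 * (20.6812 - 9.1)
= 2/3 * 11.5812
= 7.72

7.72


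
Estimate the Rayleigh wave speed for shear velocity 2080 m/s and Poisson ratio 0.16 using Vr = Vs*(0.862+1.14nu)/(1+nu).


Numerator factor = 0.862 + 1.14*0.16 = 1.0444
Denominator = 1 + 0.16 = 1.16
Vr = 2080 * 1.0444 / 1.16 = 1872.72 m/s

1872.72


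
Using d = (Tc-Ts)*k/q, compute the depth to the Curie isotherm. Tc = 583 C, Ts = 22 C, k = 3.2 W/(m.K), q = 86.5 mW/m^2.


T_Curie - T_surf = 583 - 22 = 561 C
Convert q to W/m^2: 86.5 mW/m^2 = 0.0865 W/m^2
d = 561 * 3.2 / 0.0865 = 20753.76 m

20753.76


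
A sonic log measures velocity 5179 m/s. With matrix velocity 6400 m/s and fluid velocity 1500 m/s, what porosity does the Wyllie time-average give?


1/V - 1/Vm = 1/5179 - 1/6400 = 3.684e-05
1/Vf - 1/Vm = 1/1500 - 1/6400 = 0.00051042
phi = 3.684e-05 / 0.00051042 = 0.0722

0.0722


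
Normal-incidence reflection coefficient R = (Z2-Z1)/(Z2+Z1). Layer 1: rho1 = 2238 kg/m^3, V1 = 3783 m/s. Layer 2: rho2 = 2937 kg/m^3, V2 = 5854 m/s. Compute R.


Z1 = 2238 * 3783 = 8466354
Z2 = 2937 * 5854 = 17193198
R = (17193198 - 8466354) / (17193198 + 8466354) = 8726844 / 25659552 = 0.3401

0.3401


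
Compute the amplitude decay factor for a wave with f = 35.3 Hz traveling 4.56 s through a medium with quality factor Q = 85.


pi*f*t/Q = pi*35.3*4.56/85 = 5.949363
A/A0 = exp(-5.949363) = 0.002608

0.002608


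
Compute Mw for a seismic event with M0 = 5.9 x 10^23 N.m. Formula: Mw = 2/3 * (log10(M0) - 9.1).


log10(M0) = log10(5.9 x 10^23) = 23.7709
Mw = 2/3 * (23.7709 - 9.1)
= 2/3 * 14.6709
= 9.78

9.78


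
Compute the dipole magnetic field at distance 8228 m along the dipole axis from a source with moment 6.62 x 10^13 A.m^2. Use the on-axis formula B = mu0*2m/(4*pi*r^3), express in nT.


m = 6.62 x 10^13 = 66200000000000 A.m^2
2m = 132400000000000 A.m^2
r^3 = 8228^3 = 557035468352
B = (4pi*10^-7) * 132400000000000 / (4*pi * 557035468352) * 1e9
= 166378746.934115 / 6999914140654.37 * 1e9
= 23768.684 nT

23768.684


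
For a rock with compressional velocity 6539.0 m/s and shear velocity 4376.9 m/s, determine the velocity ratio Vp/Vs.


Vp/Vs = 6539.0 / 4376.9
= 1.494

1.494


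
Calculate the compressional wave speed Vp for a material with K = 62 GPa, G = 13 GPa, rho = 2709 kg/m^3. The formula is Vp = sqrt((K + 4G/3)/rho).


First compute the effective modulus:
K + 4G/3 = 62e9 + 4*13e9/3 = 79333333333.33 Pa
Then divide by density:
79333333333.33 / 2709 = 29285099.0525 Pa/(kg/m^3)
Take the square root:
Vp = sqrt(29285099.0525) = 5411.57 m/s

5411.57


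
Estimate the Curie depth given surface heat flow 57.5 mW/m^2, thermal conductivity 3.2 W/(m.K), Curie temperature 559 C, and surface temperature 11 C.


T_Curie - T_surf = 559 - 11 = 548 C
Convert q to W/m^2: 57.5 mW/m^2 = 0.0575 W/m^2
d = 548 * 3.2 / 0.0575 = 30497.39 m

30497.39


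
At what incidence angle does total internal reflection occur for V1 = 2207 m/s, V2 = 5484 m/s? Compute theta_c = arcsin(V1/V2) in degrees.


V1/V2 = 2207/5484 = 0.402443
theta_c = arcsin(0.402443) = 23.731 degrees

23.731


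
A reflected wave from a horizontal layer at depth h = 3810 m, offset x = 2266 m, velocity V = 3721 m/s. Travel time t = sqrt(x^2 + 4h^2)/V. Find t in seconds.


x^2 + 4h^2 = 2266^2 + 4*3810^2 = 5134756 + 58064400 = 63199156
sqrt(63199156) = 7949.7897
t = 7949.7897 / 3721 = 2.1365 s

2.1365


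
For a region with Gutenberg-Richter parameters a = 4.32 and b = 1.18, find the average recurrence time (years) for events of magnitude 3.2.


log10(N) = 4.32 - 1.18*3.2 = 0.544
N = 10^0.544 = 3.499452
T = 1/N = 1/3.499452 = 0.2858 years

0.2858


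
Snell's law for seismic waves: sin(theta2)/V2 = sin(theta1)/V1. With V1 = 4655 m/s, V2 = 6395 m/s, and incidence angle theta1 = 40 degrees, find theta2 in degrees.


sin(theta1) = sin(40 deg) = 0.642788
sin(theta2) = V2/V1 * sin(theta1) = 6395/4655 * 0.642788 = 0.883056
theta2 = arcsin(0.883056) = 62.0133 degrees

62.0133


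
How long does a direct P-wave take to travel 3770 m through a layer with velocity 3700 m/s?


t = x / V
= 3770 / 3700
= 1.0189 s

1.0189


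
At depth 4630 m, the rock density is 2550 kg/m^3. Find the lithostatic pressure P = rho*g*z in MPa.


P = rho * g * z / 1e6
= 2550 * 9.81 * 4630 / 1e6
= 115821765.0 / 1e6
= 115.8218 MPa

115.8218


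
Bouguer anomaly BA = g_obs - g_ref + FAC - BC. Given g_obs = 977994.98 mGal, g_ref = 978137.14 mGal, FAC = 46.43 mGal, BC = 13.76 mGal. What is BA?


BA = g_obs - g_ref + FAC - BC
= 977994.98 - 978137.14 + 46.43 - 13.76
= -109.49 mGal

-109.49


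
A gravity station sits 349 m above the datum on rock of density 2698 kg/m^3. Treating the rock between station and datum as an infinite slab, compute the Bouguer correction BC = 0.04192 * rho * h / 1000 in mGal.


BC = 0.04192 * rho * h / 1000
= 0.04192 * 2698 * 349 / 1000
= 39.472 mGal

39.472


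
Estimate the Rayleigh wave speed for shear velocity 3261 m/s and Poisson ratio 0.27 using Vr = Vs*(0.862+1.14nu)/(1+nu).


Numerator factor = 0.862 + 1.14*0.27 = 1.1698
Denominator = 1 + 0.27 = 1.27
Vr = 3261 * 1.1698 / 1.27 = 3003.71 m/s

3003.71


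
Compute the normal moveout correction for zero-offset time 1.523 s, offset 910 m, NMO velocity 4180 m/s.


x/Vnmo = 910/4180 = 0.217703
(x/Vnmo)^2 = 0.047395
t0^2 = 2.319529
sqrt(2.319529 + 0.047395) = 1.538481
dt = 1.538481 - 1.523 = 0.015481

0.015481


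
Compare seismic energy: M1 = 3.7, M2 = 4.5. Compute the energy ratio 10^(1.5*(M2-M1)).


M2 - M1 = 4.5 - 3.7 = 0.8
1.5 * 0.8 = 1.2
ratio = 10^1.2 = 15.85

15.85


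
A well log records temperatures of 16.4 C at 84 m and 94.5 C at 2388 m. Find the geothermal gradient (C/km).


dT = 94.5 - 16.4 = 78.1 C
dz = 2388 - 84 = 2304 m
gradient = dT/dz * 1000 = 78.1/2304 * 1000 = 33.8976 C/km

33.8976


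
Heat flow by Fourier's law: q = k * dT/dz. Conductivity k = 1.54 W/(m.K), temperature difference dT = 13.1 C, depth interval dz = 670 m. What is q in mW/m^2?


q = k * dT / dz * 1000
= 1.54 * 13.1 / 670 * 1000
= 0.03011 * 1000
= 30.1104 mW/m^2

30.1104


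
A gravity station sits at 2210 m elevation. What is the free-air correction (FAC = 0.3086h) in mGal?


FAC = 0.3086 * h
= 0.3086 * 2210
= 682.006 mGal

682.006


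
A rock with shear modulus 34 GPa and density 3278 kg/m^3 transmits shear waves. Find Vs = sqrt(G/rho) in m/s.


Convert G to Pa: G = 34e9 Pa
Compute G/rho = 34e9 / 3278 = 10372178.1574
Vs = sqrt(10372178.1574) = 3220.59 m/s

3220.59


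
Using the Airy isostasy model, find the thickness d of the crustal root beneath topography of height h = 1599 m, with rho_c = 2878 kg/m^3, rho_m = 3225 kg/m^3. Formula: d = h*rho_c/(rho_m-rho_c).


rho_m - rho_c = 3225 - 2878 = 347
d = 1599 * 2878 / 347
= 4601922 / 347
= 13262.02 m

13262.02


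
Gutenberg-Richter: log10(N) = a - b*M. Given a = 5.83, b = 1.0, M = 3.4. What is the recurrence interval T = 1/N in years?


log10(N) = 5.83 - 1.0*3.4 = 2.43
N = 10^2.43 = 269.15348
T = 1/N = 1/269.15348 = 0.0037 years

0.0037


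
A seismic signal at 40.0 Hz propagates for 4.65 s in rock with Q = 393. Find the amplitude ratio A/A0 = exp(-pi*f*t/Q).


pi*f*t/Q = pi*40.0*4.65/393 = 1.486861
A/A0 = exp(-1.486861) = 0.226081

0.226081


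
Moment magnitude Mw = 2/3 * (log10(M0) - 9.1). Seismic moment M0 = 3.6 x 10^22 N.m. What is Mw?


log10(M0) = log10(3.6 x 10^22) = 22.5563
Mw = 2/3 * (22.5563 - 9.1)
= 2/3 * 13.4563
= 8.97

8.97


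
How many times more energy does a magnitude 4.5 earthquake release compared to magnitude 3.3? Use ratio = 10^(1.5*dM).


M2 - M1 = 4.5 - 3.3 = 1.2
1.5 * 1.2 = 1.8
ratio = 10^1.8 = 63.1

63.1


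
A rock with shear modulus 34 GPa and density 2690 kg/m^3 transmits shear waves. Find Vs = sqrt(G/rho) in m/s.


Convert G to Pa: G = 34e9 Pa
Compute G/rho = 34e9 / 2690 = 12639405.2045
Vs = sqrt(12639405.2045) = 3555.19 m/s

3555.19


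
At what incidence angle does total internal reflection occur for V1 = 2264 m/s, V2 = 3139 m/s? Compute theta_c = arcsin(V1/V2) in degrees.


V1/V2 = 2264/3139 = 0.721249
theta_c = arcsin(0.721249) = 46.1577 degrees

46.1577


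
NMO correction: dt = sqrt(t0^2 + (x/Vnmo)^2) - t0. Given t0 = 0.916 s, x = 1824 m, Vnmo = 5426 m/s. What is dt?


x/Vnmo = 1824/5426 = 0.336159
(x/Vnmo)^2 = 0.113003
t0^2 = 0.839056
sqrt(0.839056 + 0.113003) = 0.975735
dt = 0.975735 - 0.916 = 0.059735

0.059735


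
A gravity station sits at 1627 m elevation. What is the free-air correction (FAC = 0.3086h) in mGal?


FAC = 0.3086 * h
= 0.3086 * 1627
= 502.0922 mGal

502.0922


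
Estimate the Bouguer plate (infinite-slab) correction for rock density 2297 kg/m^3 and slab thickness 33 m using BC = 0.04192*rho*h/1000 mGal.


BC = 0.04192 * rho * h / 1000
= 0.04192 * 2297 * 33 / 1000
= 3.1776 mGal

3.1776


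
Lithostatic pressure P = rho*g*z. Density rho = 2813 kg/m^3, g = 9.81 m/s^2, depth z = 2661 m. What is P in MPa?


P = rho * g * z / 1e6
= 2813 * 9.81 * 2661 / 1e6
= 73431705.33 / 1e6
= 73.4317 MPa

73.4317


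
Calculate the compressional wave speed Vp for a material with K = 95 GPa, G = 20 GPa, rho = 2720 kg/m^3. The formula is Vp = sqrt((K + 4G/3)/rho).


First compute the effective modulus:
K + 4G/3 = 95e9 + 4*20e9/3 = 121666666666.67 Pa
Then divide by density:
121666666666.67 / 2720 = 44730392.1569 Pa/(kg/m^3)
Take the square root:
Vp = sqrt(44730392.1569) = 6688.08 m/s

6688.08


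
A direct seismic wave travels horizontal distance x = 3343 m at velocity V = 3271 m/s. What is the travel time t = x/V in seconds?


t = x / V
= 3343 / 3271
= 1.022 s

1.022


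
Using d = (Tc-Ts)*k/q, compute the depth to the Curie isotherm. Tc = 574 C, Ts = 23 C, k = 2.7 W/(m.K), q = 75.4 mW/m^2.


T_Curie - T_surf = 574 - 23 = 551 C
Convert q to W/m^2: 75.4 mW/m^2 = 0.0754 W/m^2
d = 551 * 2.7 / 0.0754 = 19730.77 m

19730.77


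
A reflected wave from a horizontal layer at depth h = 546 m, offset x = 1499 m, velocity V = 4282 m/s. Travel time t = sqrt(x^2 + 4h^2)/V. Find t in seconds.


x^2 + 4h^2 = 1499^2 + 4*546^2 = 2247001 + 1192464 = 3439465
sqrt(3439465) = 1854.5795
t = 1854.5795 / 4282 = 0.4331 s

0.4331


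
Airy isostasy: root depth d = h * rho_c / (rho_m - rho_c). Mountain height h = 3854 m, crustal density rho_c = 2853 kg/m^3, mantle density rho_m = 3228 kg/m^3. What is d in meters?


rho_m - rho_c = 3228 - 2853 = 375
d = 3854 * 2853 / 375
= 10995462 / 375
= 29321.23 m

29321.23


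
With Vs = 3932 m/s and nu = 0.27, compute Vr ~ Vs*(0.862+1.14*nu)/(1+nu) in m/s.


Numerator factor = 0.862 + 1.14*0.27 = 1.1698
Denominator = 1 + 0.27 = 1.27
Vr = 3932 * 1.1698 / 1.27 = 3621.77 m/s

3621.77


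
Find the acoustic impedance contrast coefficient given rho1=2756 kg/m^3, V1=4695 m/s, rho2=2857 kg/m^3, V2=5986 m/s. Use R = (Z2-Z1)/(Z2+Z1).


Z1 = 2756 * 4695 = 12939420
Z2 = 2857 * 5986 = 17102002
R = (17102002 - 12939420) / (17102002 + 12939420) = 4162582 / 30041422 = 0.1386

0.1386


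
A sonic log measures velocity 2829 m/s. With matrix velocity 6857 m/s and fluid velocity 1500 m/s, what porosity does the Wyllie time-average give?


1/V - 1/Vm = 1/2829 - 1/6857 = 0.00020765
1/Vf - 1/Vm = 1/1500 - 1/6857 = 0.00052083
phi = 0.00020765 / 0.00052083 = 0.3987

0.3987


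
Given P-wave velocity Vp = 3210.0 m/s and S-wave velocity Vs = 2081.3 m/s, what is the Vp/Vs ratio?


Vp/Vs = 3210.0 / 2081.3
= 1.5423

1.5423


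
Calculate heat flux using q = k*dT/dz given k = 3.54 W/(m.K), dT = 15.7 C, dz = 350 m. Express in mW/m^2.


q = k * dT / dz * 1000
= 3.54 * 15.7 / 350 * 1000
= 0.158794 * 1000
= 158.7943 mW/m^2

158.7943


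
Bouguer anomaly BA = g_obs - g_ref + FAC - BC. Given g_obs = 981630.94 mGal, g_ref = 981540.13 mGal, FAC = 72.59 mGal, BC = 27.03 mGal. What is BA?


BA = g_obs - g_ref + FAC - BC
= 981630.94 - 981540.13 + 72.59 - 27.03
= 136.37 mGal

136.37


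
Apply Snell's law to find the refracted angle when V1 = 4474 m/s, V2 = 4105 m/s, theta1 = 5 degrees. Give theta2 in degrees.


sin(theta1) = sin(5 deg) = 0.087156
sin(theta2) = V2/V1 * sin(theta1) = 4105/4474 * 0.087156 = 0.079967
theta2 = arcsin(0.079967) = 4.5867 degrees

4.5867


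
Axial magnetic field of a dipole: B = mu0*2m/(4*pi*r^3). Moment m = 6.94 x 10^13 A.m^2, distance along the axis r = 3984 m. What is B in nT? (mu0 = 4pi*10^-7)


m = 6.94 x 10^13 = 69400000000000 A.m^2
2m = 138800000000000 A.m^2
r^3 = 3984^3 = 63235067904
B = (4pi*10^-7) * 138800000000000 / (4*pi * 63235067904) * 1e9
= 174421224.127305 / 794635299105.83 * 1e9
= 219498.4596 nT

219498.4596


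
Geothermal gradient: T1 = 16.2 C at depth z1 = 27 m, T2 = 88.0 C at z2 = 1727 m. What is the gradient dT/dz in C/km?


dT = 88.0 - 16.2 = 71.8 C
dz = 1727 - 27 = 1700 m
gradient = dT/dz * 1000 = 71.8/1700 * 1000 = 42.2353 C/km

42.2353


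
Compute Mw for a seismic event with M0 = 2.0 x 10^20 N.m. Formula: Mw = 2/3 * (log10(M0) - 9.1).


log10(M0) = log10(2.0 x 10^20) = 20.301
Mw = 2/3 * (20.301 - 9.1)
= 2/3 * 11.201
= 7.47

7.47


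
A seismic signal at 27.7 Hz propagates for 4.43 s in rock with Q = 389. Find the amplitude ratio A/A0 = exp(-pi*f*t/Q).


pi*f*t/Q = pi*27.7*4.43/389 = 0.991023
A/A0 = exp(-0.991023) = 0.371197

0.371197


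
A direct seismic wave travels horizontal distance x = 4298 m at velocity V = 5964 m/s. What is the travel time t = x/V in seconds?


t = x / V
= 4298 / 5964
= 0.7207 s

0.7207


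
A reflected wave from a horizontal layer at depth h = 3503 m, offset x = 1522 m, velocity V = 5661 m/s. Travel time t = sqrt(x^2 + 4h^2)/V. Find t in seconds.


x^2 + 4h^2 = 1522^2 + 4*3503^2 = 2316484 + 49084036 = 51400520
sqrt(51400520) = 7169.4156
t = 7169.4156 / 5661 = 1.2665 s

1.2665


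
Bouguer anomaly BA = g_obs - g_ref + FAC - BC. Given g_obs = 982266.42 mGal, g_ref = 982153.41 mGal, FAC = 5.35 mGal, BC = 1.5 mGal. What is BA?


BA = g_obs - g_ref + FAC - BC
= 982266.42 - 982153.41 + 5.35 - 1.5
= 116.86 mGal

116.86


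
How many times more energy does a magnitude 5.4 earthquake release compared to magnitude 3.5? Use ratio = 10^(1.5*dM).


M2 - M1 = 5.4 - 3.5 = 1.9
1.5 * 1.9 = 2.85
ratio = 10^2.85 = 707.95

707.95


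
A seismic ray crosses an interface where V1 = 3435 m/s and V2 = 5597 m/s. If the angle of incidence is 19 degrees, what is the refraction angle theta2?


sin(theta1) = sin(19 deg) = 0.325568
sin(theta2) = V2/V1 * sin(theta1) = 5597/3435 * 0.325568 = 0.530482
theta2 = arcsin(0.530482) = 32.038 degrees

32.038


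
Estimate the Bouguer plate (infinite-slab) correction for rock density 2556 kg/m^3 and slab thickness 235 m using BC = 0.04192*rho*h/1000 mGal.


BC = 0.04192 * rho * h / 1000
= 0.04192 * 2556 * 235 / 1000
= 25.1797 mGal

25.1797


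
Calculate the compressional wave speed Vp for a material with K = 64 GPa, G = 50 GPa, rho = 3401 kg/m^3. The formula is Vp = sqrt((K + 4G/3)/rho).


First compute the effective modulus:
K + 4G/3 = 64e9 + 4*50e9/3 = 130666666666.67 Pa
Then divide by density:
130666666666.67 / 3401 = 38420072.5277 Pa/(kg/m^3)
Take the square root:
Vp = sqrt(38420072.5277) = 6198.39 m/s

6198.39


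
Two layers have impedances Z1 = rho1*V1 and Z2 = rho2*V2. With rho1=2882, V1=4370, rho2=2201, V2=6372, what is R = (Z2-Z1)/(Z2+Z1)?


Z1 = 2882 * 4370 = 12594340
Z2 = 2201 * 6372 = 14024772
R = (14024772 - 12594340) / (14024772 + 12594340) = 1430432 / 26619112 = 0.0537

0.0537


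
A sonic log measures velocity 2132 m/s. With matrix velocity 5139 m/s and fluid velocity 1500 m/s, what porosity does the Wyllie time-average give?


1/V - 1/Vm = 1/2132 - 1/5139 = 0.00027445
1/Vf - 1/Vm = 1/1500 - 1/5139 = 0.00047208
phi = 0.00027445 / 0.00047208 = 0.5814

0.5814


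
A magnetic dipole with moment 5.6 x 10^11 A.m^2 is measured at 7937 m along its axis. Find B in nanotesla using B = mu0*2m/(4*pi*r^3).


m = 5.6 x 10^11 = 560000000000 A.m^2
2m = 1120000000000 A.m^2
r^3 = 7937^3 = 499999005953
B = (4pi*10^-7) * 1120000000000 / (4*pi * 499999005953) * 1e9
= 1407433.508808 / 6283172815616.58 * 1e9
= 224.0004 nT

224.0004


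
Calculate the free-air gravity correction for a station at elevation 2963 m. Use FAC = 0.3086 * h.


FAC = 0.3086 * h
= 0.3086 * 2963
= 914.3818 mGal

914.3818


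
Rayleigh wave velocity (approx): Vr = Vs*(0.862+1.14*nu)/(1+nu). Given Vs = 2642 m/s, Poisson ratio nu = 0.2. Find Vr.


Numerator factor = 0.862 + 1.14*0.2 = 1.09
Denominator = 1 + 0.2 = 1.2
Vr = 2642 * 1.09 / 1.2 = 2399.82 m/s

2399.82


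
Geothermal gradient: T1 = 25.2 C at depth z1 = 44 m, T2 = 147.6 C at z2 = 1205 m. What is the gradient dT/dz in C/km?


dT = 147.6 - 25.2 = 122.4 C
dz = 1205 - 44 = 1161 m
gradient = dT/dz * 1000 = 122.4/1161 * 1000 = 105.4264 C/km

105.4264


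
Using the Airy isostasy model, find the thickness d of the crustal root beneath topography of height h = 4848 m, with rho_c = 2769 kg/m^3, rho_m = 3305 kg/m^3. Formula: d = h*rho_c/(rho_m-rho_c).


rho_m - rho_c = 3305 - 2769 = 536
d = 4848 * 2769 / 536
= 13424112 / 536
= 25044.99 m

25044.99


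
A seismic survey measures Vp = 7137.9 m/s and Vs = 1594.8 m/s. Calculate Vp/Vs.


Vp/Vs = 7137.9 / 1594.8
= 4.4757

4.4757


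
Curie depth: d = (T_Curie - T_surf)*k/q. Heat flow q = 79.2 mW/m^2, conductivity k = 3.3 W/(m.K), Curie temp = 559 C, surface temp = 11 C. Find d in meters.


T_Curie - T_surf = 559 - 11 = 548 C
Convert q to W/m^2: 79.2 mW/m^2 = 0.0792 W/m^2
d = 548 * 3.3 / 0.0792 = 22833.33 m

22833.33


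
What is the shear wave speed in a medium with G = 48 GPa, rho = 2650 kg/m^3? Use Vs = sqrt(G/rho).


Convert G to Pa: G = 48e9 Pa
Compute G/rho = 48e9 / 2650 = 18113207.5472
Vs = sqrt(18113207.5472) = 4255.96 m/s

4255.96


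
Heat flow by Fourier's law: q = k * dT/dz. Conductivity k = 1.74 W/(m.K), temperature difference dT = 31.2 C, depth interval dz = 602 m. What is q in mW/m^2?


q = k * dT / dz * 1000
= 1.74 * 31.2 / 602 * 1000
= 0.090179 * 1000
= 90.1794 mW/m^2

90.1794


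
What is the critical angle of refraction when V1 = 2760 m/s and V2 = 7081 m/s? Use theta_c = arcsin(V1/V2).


V1/V2 = 2760/7081 = 0.389775
theta_c = arcsin(0.389775) = 22.9405 degrees

22.9405


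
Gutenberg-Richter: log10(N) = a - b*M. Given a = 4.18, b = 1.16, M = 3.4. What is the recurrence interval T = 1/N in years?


log10(N) = 4.18 - 1.16*3.4 = 0.236
N = 10^0.236 = 1.721869
T = 1/N = 1/1.721869 = 0.5808 years

0.5808


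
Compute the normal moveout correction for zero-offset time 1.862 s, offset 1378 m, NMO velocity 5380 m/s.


x/Vnmo = 1378/5380 = 0.256134
(x/Vnmo)^2 = 0.065605
t0^2 = 3.467044
sqrt(3.467044 + 0.065605) = 1.879534
dt = 1.879534 - 1.862 = 0.017534

0.017534


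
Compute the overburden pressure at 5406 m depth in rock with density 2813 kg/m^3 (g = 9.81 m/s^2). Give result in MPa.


P = rho * g * z / 1e6
= 2813 * 9.81 * 5406 / 1e6
= 149181435.18 / 1e6
= 149.1814 MPa

149.1814


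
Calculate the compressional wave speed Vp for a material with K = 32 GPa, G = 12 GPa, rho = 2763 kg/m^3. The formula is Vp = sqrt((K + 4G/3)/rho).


First compute the effective modulus:
K + 4G/3 = 32e9 + 4*12e9/3 = 48000000000.0 Pa
Then divide by density:
48000000000.0 / 2763 = 17372421.2812 Pa/(kg/m^3)
Take the square root:
Vp = sqrt(17372421.2812) = 4168.02 m/s

4168.02


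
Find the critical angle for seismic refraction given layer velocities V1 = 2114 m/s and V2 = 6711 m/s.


V1/V2 = 2114/6711 = 0.315005
theta_c = arcsin(0.315005) = 18.3611 degrees

18.3611


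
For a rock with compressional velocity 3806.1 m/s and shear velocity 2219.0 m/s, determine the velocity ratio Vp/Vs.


Vp/Vs = 3806.1 / 2219.0
= 1.7152

1.7152


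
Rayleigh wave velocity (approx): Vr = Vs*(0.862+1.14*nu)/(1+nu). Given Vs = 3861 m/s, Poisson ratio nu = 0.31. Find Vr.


Numerator factor = 0.862 + 1.14*0.31 = 1.2154
Denominator = 1 + 0.31 = 1.31
Vr = 3861 * 1.2154 / 1.31 = 3582.18 m/s

3582.18


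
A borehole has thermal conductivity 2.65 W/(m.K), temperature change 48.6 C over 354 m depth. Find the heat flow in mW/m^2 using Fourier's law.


q = k * dT / dz * 1000
= 2.65 * 48.6 / 354 * 1000
= 0.363814 * 1000
= 363.8136 mW/m^2

363.8136


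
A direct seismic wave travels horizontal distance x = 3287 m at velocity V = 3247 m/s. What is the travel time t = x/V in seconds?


t = x / V
= 3287 / 3247
= 1.0123 s

1.0123


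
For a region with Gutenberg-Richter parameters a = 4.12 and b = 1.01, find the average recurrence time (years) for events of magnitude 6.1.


log10(N) = 4.12 - 1.01*6.1 = -2.041
N = 10^-2.041 = 0.009099
T = 1/N = 1/0.009099 = 109.9006 years

109.9006


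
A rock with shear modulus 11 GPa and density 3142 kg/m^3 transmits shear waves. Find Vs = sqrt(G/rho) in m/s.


Convert G to Pa: G = 11e9 Pa
Compute G/rho = 11e9 / 3142 = 3500954.8059
Vs = sqrt(3500954.8059) = 1871.08 m/s

1871.08


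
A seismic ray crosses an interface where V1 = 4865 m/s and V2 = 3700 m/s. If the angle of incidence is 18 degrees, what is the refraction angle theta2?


sin(theta1) = sin(18 deg) = 0.309017
sin(theta2) = V2/V1 * sin(theta1) = 3700/4865 * 0.309017 = 0.235018
theta2 = arcsin(0.235018) = 13.5927 degrees

13.5927


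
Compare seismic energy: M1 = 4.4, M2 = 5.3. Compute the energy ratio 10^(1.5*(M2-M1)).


M2 - M1 = 5.3 - 4.4 = 0.9
1.5 * 0.9 = 1.35
ratio = 10^1.35 = 22.39

22.39


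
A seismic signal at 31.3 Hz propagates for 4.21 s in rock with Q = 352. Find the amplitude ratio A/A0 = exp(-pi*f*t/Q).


pi*f*t/Q = pi*31.3*4.21/352 = 1.176071
A/A0 = exp(-1.176071) = 0.308488

0.308488


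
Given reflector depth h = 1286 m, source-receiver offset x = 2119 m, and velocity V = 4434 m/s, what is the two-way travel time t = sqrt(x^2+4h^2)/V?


x^2 + 4h^2 = 2119^2 + 4*1286^2 = 4490161 + 6615184 = 11105345
sqrt(11105345) = 3332.4683
t = 3332.4683 / 4434 = 0.7516 s

0.7516


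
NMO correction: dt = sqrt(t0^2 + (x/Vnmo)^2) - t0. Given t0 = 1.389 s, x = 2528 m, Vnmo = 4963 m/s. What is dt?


x/Vnmo = 2528/4963 = 0.509369
(x/Vnmo)^2 = 0.259457
t0^2 = 1.929321
sqrt(1.929321 + 0.259457) = 1.479452
dt = 1.479452 - 1.389 = 0.090452

0.090452


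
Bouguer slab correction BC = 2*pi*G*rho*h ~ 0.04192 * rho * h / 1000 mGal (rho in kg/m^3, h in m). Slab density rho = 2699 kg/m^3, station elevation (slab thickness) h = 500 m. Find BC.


BC = 0.04192 * rho * h / 1000
= 0.04192 * 2699 * 500 / 1000
= 56.571 mGal

56.571


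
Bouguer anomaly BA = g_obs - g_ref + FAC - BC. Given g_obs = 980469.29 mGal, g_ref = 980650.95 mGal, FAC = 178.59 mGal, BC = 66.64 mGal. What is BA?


BA = g_obs - g_ref + FAC - BC
= 980469.29 - 980650.95 + 178.59 - 66.64
= -69.71 mGal

-69.71


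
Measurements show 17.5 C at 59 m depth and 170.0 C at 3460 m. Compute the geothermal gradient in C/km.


dT = 170.0 - 17.5 = 152.5 C
dz = 3460 - 59 = 3401 m
gradient = dT/dz * 1000 = 152.5/3401 * 1000 = 44.8398 C/km

44.8398


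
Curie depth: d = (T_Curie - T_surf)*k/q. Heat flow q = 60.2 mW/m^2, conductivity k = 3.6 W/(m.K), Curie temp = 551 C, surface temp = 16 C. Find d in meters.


T_Curie - T_surf = 551 - 16 = 535 C
Convert q to W/m^2: 60.2 mW/m^2 = 0.0602 W/m^2
d = 535 * 3.6 / 0.0602 = 31993.36 m

31993.36


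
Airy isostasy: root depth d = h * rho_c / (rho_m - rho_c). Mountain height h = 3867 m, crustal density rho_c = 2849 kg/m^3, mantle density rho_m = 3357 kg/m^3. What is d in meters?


rho_m - rho_c = 3357 - 2849 = 508
d = 3867 * 2849 / 508
= 11017083 / 508
= 21687.17 m

21687.17


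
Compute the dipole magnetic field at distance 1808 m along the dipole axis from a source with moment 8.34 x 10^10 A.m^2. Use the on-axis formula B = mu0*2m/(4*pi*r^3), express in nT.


m = 8.34 x 10^10 = 83400000000 A.m^2
2m = 166800000000 A.m^2
r^3 = 1808^3 = 5910106112
B = (4pi*10^-7) * 166800000000 / (4*pi * 5910106112) * 1e9
= 209607.061848 / 74268583773.58 * 1e9
= 2822.2844 nT

2822.2844


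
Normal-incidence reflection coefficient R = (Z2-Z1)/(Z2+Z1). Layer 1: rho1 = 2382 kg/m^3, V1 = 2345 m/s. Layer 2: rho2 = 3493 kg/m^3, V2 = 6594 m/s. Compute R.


Z1 = 2382 * 2345 = 5585790
Z2 = 3493 * 6594 = 23032842
R = (23032842 - 5585790) / (23032842 + 5585790) = 17447052 / 28618632 = 0.6096

0.6096


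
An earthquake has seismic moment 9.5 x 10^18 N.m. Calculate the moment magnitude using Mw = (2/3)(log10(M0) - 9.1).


log10(M0) = log10(9.5 x 10^18) = 18.9777
Mw = 2/3 * (18.9777 - 9.1)
= 2/3 * 9.8777
= 6.59

6.59


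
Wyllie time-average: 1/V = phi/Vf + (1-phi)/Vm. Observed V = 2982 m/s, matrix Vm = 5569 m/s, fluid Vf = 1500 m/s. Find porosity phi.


1/V - 1/Vm = 1/2982 - 1/5569 = 0.00015578
1/Vf - 1/Vm = 1/1500 - 1/5569 = 0.0004871
phi = 0.00015578 / 0.0004871 = 0.3198

0.3198


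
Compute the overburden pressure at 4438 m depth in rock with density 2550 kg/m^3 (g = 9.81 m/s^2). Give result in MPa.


P = rho * g * z / 1e6
= 2550 * 9.81 * 4438 / 1e6
= 111018789.0 / 1e6
= 111.0188 MPa

111.0188


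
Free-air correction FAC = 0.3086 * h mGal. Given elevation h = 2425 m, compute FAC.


FAC = 0.3086 * h
= 0.3086 * 2425
= 748.355 mGal

748.355


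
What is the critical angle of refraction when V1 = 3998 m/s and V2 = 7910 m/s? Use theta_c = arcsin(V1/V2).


V1/V2 = 3998/7910 = 0.505436
theta_c = arcsin(0.505436) = 30.3603 degrees

30.3603


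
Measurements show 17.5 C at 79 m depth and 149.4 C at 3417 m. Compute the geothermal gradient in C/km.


dT = 149.4 - 17.5 = 131.9 C
dz = 3417 - 79 = 3338 m
gradient = dT/dz * 1000 = 131.9/3338 * 1000 = 39.5147 C/km

39.5147


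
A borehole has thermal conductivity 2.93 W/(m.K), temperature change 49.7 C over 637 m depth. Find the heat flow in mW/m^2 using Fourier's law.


q = k * dT / dz * 1000
= 2.93 * 49.7 / 637 * 1000
= 0.228604 * 1000
= 228.6044 mW/m^2

228.6044


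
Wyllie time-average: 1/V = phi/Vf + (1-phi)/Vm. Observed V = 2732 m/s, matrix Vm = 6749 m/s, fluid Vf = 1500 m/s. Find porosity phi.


1/V - 1/Vm = 1/2732 - 1/6749 = 0.00021786
1/Vf - 1/Vm = 1/1500 - 1/6749 = 0.0005185
phi = 0.00021786 / 0.0005185 = 0.4202

0.4202


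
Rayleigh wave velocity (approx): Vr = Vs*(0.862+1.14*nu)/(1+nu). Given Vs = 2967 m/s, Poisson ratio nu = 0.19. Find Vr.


Numerator factor = 0.862 + 1.14*0.19 = 1.0786
Denominator = 1 + 0.19 = 1.19
Vr = 2967 * 1.0786 / 1.19 = 2689.25 m/s

2689.25


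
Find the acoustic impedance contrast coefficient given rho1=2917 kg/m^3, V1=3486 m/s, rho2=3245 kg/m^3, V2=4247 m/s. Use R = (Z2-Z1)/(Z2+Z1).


Z1 = 2917 * 3486 = 10168662
Z2 = 3245 * 4247 = 13781515
R = (13781515 - 10168662) / (13781515 + 10168662) = 3612853 / 23950177 = 0.1508

0.1508


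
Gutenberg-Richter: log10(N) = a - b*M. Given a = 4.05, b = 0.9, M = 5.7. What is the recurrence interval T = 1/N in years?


log10(N) = 4.05 - 0.9*5.7 = -1.08
N = 10^-1.08 = 0.083176
T = 1/N = 1/0.083176 = 12.0226 years

12.0226


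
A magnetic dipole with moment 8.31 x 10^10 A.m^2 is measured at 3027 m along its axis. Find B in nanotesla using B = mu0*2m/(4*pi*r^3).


m = 8.31 x 10^10 = 83100000000 A.m^2
2m = 166200000000 A.m^2
r^3 = 3027^3 = 27735580683
B = (4pi*10^-7) * 166200000000 / (4*pi * 27735580683) * 1e9
= 208853.079611 / 348535586067.04 * 1e9
= 599.2303 nT

599.2303


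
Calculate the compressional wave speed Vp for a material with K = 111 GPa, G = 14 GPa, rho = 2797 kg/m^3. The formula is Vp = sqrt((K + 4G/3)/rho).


First compute the effective modulus:
K + 4G/3 = 111e9 + 4*14e9/3 = 129666666666.67 Pa
Then divide by density:
129666666666.67 / 2797 = 46359194.3749 Pa/(kg/m^3)
Take the square root:
Vp = sqrt(46359194.3749) = 6808.76 m/s

6808.76


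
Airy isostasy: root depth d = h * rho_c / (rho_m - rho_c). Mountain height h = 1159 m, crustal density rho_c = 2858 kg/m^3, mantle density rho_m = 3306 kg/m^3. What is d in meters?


rho_m - rho_c = 3306 - 2858 = 448
d = 1159 * 2858 / 448
= 3312422 / 448
= 7393.8 m

7393.8


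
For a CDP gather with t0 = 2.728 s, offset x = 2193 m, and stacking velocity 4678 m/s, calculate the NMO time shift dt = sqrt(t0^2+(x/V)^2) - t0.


x/Vnmo = 2193/4678 = 0.46879
(x/Vnmo)^2 = 0.219764
t0^2 = 7.441984
sqrt(7.441984 + 0.219764) = 2.767986
dt = 2.767986 - 2.728 = 0.039986

0.039986


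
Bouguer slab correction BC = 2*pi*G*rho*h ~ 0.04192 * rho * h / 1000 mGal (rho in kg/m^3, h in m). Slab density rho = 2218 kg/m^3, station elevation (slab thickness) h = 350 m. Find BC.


BC = 0.04192 * rho * h / 1000
= 0.04192 * 2218 * 350 / 1000
= 32.5425 mGal

32.5425


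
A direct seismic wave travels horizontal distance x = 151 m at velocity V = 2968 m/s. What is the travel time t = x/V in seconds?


t = x / V
= 151 / 2968
= 0.0509 s

0.0509


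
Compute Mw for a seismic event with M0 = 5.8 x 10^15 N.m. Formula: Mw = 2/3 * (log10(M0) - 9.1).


log10(M0) = log10(5.8 x 10^15) = 15.7634
Mw = 2/3 * (15.7634 - 9.1)
= 2/3 * 6.6634
= 4.44

4.44


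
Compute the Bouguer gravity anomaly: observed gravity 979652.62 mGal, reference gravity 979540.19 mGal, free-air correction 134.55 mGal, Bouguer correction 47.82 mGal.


BA = g_obs - g_ref + FAC - BC
= 979652.62 - 979540.19 + 134.55 - 47.82
= 199.16 mGal

199.16


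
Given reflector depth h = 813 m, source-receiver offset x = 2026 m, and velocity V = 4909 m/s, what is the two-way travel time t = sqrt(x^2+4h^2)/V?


x^2 + 4h^2 = 2026^2 + 4*813^2 = 4104676 + 2643876 = 6748552
sqrt(6748552) = 2597.7975
t = 2597.7975 / 4909 = 0.5292 s

0.5292


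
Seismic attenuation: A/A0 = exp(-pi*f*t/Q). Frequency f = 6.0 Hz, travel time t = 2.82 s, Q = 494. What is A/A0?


pi*f*t/Q = pi*6.0*2.82/494 = 0.107603
A/A0 = exp(-0.107603) = 0.897984

0.897984


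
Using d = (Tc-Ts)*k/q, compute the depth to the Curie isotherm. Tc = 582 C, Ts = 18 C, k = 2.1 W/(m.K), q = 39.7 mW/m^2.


T_Curie - T_surf = 582 - 18 = 564 C
Convert q to W/m^2: 39.7 mW/m^2 = 0.0397 W/m^2
d = 564 * 2.1 / 0.0397 = 29833.75 m

29833.75


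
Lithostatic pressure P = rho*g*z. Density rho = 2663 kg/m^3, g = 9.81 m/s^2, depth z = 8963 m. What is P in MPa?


P = rho * g * z / 1e6
= 2663 * 9.81 * 8963 / 1e6
= 234149680.89 / 1e6
= 234.1497 MPa

234.1497


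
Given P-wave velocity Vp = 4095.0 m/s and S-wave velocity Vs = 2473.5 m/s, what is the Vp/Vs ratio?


Vp/Vs = 4095.0 / 2473.5
= 1.6555

1.6555


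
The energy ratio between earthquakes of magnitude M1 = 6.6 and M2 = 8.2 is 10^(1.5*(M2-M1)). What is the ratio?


M2 - M1 = 8.2 - 6.6 = 1.6
1.5 * 1.6 = 2.4
ratio = 10^2.4 = 251.19

251.19


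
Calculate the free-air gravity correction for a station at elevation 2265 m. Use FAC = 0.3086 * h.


FAC = 0.3086 * h
= 0.3086 * 2265
= 698.979 mGal

698.979


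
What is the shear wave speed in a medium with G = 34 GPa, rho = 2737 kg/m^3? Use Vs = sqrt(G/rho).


Convert G to Pa: G = 34e9 Pa
Compute G/rho = 34e9 / 2737 = 12422360.2484
Vs = sqrt(12422360.2484) = 3524.54 m/s

3524.54


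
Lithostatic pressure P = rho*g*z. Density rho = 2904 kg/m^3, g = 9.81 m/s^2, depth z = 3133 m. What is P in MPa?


P = rho * g * z / 1e6
= 2904 * 9.81 * 3133 / 1e6
= 89253655.92 / 1e6
= 89.2537 MPa

89.2537


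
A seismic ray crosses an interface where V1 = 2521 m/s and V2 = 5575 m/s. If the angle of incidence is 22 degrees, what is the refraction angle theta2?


sin(theta1) = sin(22 deg) = 0.374607
sin(theta2) = V2/V1 * sin(theta1) = 5575/2521 * 0.374607 = 0.828414
theta2 = arcsin(0.828414) = 55.9362 degrees

55.9362


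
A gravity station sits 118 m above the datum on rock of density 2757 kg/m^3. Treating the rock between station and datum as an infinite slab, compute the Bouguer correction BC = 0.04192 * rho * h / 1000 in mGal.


BC = 0.04192 * rho * h / 1000
= 0.04192 * 2757 * 118 / 1000
= 13.6377 mGal

13.6377


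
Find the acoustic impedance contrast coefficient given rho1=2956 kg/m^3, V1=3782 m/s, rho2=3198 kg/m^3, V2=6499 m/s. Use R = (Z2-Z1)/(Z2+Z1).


Z1 = 2956 * 3782 = 11179592
Z2 = 3198 * 6499 = 20783802
R = (20783802 - 11179592) / (20783802 + 11179592) = 9604210 / 31963394 = 0.3005

0.3005


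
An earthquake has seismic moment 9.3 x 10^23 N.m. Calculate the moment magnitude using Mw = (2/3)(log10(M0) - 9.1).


log10(M0) = log10(9.3 x 10^23) = 23.9685
Mw = 2/3 * (23.9685 - 9.1)
= 2/3 * 14.8685
= 9.91

9.91


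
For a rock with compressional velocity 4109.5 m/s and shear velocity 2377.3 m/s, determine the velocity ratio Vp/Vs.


Vp/Vs = 4109.5 / 2377.3
= 1.7286

1.7286


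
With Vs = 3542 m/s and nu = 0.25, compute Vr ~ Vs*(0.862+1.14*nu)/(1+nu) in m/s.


Numerator factor = 0.862 + 1.14*0.25 = 1.147
Denominator = 1 + 0.25 = 1.25
Vr = 3542 * 1.147 / 1.25 = 3250.14 m/s

3250.14


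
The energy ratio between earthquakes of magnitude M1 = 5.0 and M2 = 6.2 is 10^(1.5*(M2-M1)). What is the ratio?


M2 - M1 = 6.2 - 5.0 = 1.2
1.5 * 1.2 = 1.8
ratio = 10^1.8 = 63.1

63.1


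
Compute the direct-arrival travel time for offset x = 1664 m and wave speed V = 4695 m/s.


t = x / V
= 1664 / 4695
= 0.3544 s

0.3544


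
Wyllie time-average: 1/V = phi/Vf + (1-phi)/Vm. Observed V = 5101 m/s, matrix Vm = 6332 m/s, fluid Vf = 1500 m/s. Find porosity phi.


1/V - 1/Vm = 1/5101 - 1/6332 = 3.811e-05
1/Vf - 1/Vm = 1/1500 - 1/6332 = 0.00050874
phi = 3.811e-05 / 0.00050874 = 0.0749

0.0749


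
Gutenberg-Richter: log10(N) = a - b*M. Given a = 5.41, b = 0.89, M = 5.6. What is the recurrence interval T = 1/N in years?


log10(N) = 5.41 - 0.89*5.6 = 0.426
N = 10^0.426 = 2.666859
T = 1/N = 1/2.666859 = 0.375 years

0.375


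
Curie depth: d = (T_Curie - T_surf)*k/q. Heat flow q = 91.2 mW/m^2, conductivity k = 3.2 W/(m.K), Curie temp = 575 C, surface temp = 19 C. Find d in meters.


T_Curie - T_surf = 575 - 19 = 556 C
Convert q to W/m^2: 91.2 mW/m^2 = 0.0912 W/m^2
d = 556 * 3.2 / 0.0912 = 19508.77 m

19508.77


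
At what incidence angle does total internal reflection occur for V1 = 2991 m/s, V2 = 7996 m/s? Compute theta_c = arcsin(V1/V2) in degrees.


V1/V2 = 2991/7996 = 0.374062
theta_c = arcsin(0.374062) = 21.9664 degrees

21.9664


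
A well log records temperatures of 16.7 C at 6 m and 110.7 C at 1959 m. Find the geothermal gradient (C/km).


dT = 110.7 - 16.7 = 94.0 C
dz = 1959 - 6 = 1953 m
gradient = dT/dz * 1000 = 94.0/1953 * 1000 = 48.1311 C/km

48.1311


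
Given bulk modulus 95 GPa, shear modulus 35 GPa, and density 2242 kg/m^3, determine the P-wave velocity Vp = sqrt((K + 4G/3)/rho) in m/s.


First compute the effective modulus:
K + 4G/3 = 95e9 + 4*35e9/3 = 141666666666.67 Pa
Then divide by density:
141666666666.67 / 2242 = 63187630.0922 Pa/(kg/m^3)
Take the square root:
Vp = sqrt(63187630.0922) = 7949.06 m/s

7949.06


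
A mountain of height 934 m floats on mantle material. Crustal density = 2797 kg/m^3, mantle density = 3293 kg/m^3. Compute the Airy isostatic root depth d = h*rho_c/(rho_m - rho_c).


rho_m - rho_c = 3293 - 2797 = 496
d = 934 * 2797 / 496
= 2612398 / 496
= 5266.93 m

5266.93


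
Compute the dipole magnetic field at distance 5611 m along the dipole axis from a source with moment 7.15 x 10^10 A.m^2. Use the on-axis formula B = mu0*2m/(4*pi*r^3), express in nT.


m = 7.15 x 10^10 = 71500000000 A.m^2
2m = 143000000000 A.m^2
r^3 = 5611^3 = 176652914131
B = (4pi*10^-7) * 143000000000 / (4*pi * 176652914131) * 1e9
= 179699.099785 / 2219885989076.71 * 1e9
= 80.9497 nT

80.9497


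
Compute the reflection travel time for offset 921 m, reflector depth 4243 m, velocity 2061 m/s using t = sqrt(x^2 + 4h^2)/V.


x^2 + 4h^2 = 921^2 + 4*4243^2 = 848241 + 72012196 = 72860437
sqrt(72860437) = 8535.8325
t = 8535.8325 / 2061 = 4.1416 s

4.1416


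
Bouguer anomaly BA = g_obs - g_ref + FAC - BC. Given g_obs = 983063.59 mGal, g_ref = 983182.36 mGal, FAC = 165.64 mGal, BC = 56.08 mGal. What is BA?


BA = g_obs - g_ref + FAC - BC
= 983063.59 - 983182.36 + 165.64 - 56.08
= -9.21 mGal

-9.21


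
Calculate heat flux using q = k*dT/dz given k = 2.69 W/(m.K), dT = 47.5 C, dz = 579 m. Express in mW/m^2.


q = k * dT / dz * 1000
= 2.69 * 47.5 / 579 * 1000
= 0.220682 * 1000
= 220.6822 mW/m^2

220.6822


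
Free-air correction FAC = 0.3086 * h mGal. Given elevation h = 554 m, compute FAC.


FAC = 0.3086 * h
= 0.3086 * 554
= 170.9644 mGal

170.9644


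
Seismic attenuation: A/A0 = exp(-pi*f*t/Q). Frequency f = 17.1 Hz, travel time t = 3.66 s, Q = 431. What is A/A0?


pi*f*t/Q = pi*17.1*3.66/431 = 0.456194
A/A0 = exp(-0.456194) = 0.633691

0.633691


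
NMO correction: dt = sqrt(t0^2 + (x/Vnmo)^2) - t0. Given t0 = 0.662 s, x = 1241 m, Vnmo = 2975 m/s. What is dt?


x/Vnmo = 1241/2975 = 0.417143
(x/Vnmo)^2 = 0.174008
t0^2 = 0.438244
sqrt(0.438244 + 0.174008) = 0.782465
dt = 0.782465 - 0.662 = 0.120465

0.120465


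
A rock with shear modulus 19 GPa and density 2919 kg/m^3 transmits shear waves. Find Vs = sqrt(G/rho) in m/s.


Convert G to Pa: G = 19e9 Pa
Compute G/rho = 19e9 / 2919 = 6509078.4515
Vs = sqrt(6509078.4515) = 2551.29 m/s

2551.29
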